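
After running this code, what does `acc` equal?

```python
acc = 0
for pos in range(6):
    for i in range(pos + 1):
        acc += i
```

Let's trace through this code step by step.

Initialize: acc = 0
Entering loop: for pos in range(6):

After execution: acc = 35
35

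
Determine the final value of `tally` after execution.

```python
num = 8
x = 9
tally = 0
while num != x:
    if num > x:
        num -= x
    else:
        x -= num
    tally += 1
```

Let's trace through this code step by step.

Initialize: num = 8
Initialize: x = 9
Initialize: tally = 0
Entering loop: while num != x:

After execution: tally = 8
8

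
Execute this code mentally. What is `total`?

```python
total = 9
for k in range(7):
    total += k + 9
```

Let's trace through this code step by step.

Initialize: total = 9
Entering loop: for k in range(7):

After execution: total = 93
93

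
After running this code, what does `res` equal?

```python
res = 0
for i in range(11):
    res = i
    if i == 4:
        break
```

Let's trace through this code step by step.

Initialize: res = 0
Entering loop: for i in range(11):

After execution: res = 4
4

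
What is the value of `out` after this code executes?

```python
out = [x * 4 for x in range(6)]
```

Let's trace through this code step by step.

Initialize: out = [x * 4 for x in range(6)]

After execution: out = [0, 4, 8, 12, 16, 20]
[0, 4, 8, 12, 16, 20]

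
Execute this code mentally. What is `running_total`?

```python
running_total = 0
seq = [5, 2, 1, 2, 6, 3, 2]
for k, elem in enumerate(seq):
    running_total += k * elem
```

Let's trace through this code step by step.

Initialize: running_total = 0
Initialize: seq = [5, 2, 1, 2, 6, 3, 2]
Entering loop: for k, elem in enumerate(seq):

After execution: running_total = 61
61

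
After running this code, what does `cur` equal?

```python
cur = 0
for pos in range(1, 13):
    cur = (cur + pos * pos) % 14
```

Let's trace through this code step by step.

Initialize: cur = 0
Entering loop: for pos in range(1, 13):

After execution: cur = 6
6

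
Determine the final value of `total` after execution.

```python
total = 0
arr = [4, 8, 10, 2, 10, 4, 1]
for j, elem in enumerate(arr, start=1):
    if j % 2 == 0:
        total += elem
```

Let's trace through this code step by step.

Initialize: total = 0
Initialize: arr = [4, 8, 10, 2, 10, 4, 1]
Entering loop: for j, elem in enumerate(arr, start=1):

After execution: total = 14
14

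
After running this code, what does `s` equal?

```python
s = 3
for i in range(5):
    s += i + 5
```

Let's trace through this code step by step.

Initialize: s = 3
Entering loop: for i in range(5):

After execution: s = 38
38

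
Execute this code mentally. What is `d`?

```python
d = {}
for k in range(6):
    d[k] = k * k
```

Let's trace through this code step by step.

Initialize: d = {}
Entering loop: for k in range(6):

After execution: d = {0: 0, 1: 1, 2: 4, 3: 9, 4: 16, 5: 25}
{0: 0, 1: 1, 2: 4, 3: 9, 4: 16, 5: 25}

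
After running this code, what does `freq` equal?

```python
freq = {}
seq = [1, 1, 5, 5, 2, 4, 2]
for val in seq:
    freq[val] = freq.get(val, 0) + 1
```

Let's trace through this code step by step.

Initialize: freq = {}
Initialize: seq = [1, 1, 5, 5, 2, 4, 2]
Entering loop: for val in seq:

After execution: freq = {1: 2, 5: 2, 2: 2, 4: 1}
{1: 2, 5: 2, 2: 2, 4: 1}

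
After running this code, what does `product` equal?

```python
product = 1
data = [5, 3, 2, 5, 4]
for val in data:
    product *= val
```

Let's trace through this code step by step.

Initialize: product = 1
Initialize: data = [5, 3, 2, 5, 4]
Entering loop: for val in data:

After execution: product = 600
600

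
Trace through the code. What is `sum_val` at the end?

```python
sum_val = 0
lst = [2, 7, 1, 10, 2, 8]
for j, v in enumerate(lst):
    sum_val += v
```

Let's trace through this code step by step.

Initialize: sum_val = 0
Initialize: lst = [2, 7, 1, 10, 2, 8]
Entering loop: for j, v in enumerate(lst):

After execution: sum_val = 30
30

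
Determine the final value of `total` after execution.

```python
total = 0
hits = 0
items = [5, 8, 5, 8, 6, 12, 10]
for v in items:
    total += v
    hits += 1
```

Let's trace through this code step by step.

Initialize: total = 0
Initialize: hits = 0
Initialize: items = [5, 8, 5, 8, 6, 12, 10]
Entering loop: for v in items:

After execution: total = 54
54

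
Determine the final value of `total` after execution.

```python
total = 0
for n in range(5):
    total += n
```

Let's trace through this code step by step.

Initialize: total = 0
Entering loop: for n in range(5):

After execution: total = 10
10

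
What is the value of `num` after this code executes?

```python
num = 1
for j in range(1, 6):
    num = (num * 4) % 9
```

Let's trace through this code step by step.

Initialize: num = 1
Entering loop: for j in range(1, 6):

After execution: num = 7
7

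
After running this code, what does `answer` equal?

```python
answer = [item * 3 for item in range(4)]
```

Let's trace through this code step by step.

Initialize: answer = [item * 3 for item in range(4)]

After execution: answer = [0, 3, 6, 9]
[0, 3, 6, 9]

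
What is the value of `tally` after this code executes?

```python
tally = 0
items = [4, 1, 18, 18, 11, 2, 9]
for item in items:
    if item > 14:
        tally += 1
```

Let's trace through this code step by step.

Initialize: tally = 0
Initialize: items = [4, 1, 18, 18, 11, 2, 9]
Entering loop: for item in items:

After execution: tally = 2
2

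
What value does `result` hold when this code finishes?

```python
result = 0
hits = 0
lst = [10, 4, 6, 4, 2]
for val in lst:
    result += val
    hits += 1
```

Let's trace through this code step by step.

Initialize: result = 0
Initialize: hits = 0
Initialize: lst = [10, 4, 6, 4, 2]
Entering loop: for val in lst:

After execution: result = 26
26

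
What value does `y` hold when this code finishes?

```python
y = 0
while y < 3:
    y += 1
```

Let's trace through this code step by step.

Initialize: y = 0
Entering loop: while y < 3:

After execution: y = 3
3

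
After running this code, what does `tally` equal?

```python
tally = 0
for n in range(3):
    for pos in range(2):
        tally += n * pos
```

Let's trace through this code step by step.

Initialize: tally = 0
Entering loop: for n in range(3):

After execution: tally = 3
3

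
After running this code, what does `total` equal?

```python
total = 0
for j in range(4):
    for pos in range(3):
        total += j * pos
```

Let's trace through this code step by step.

Initialize: total = 0
Entering loop: for j in range(4):

After execution: total = 18
18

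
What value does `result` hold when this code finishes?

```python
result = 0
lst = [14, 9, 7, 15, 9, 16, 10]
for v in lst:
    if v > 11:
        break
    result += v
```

Let's trace through this code step by step.

Initialize: result = 0
Initialize: lst = [14, 9, 7, 15, 9, 16, 10]
Entering loop: for v in lst:

After execution: result = 0
0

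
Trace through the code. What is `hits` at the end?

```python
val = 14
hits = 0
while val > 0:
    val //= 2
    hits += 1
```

Let's trace through this code step by step.

Initialize: val = 14
Initialize: hits = 0
Entering loop: while val > 0:

After execution: hits = 4
4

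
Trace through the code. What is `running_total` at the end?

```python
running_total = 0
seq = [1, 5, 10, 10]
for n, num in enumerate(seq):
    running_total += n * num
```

Let's trace through this code step by step.

Initialize: running_total = 0
Initialize: seq = [1, 5, 10, 10]
Entering loop: for n, num in enumerate(seq):

After execution: running_total = 55
55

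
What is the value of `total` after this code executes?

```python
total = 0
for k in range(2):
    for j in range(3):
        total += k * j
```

Let's trace through this code step by step.

Initialize: total = 0
Entering loop: for k in range(2):

After execution: total = 3
3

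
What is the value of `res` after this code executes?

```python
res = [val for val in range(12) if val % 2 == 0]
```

Let's trace through this code step by step.

Initialize: res = [val for val in range(12) if val % 2 == 0]

After execution: res = [0, 2, 4, 6, 8, 10]
[0, 2, 4, 6, 8, 10]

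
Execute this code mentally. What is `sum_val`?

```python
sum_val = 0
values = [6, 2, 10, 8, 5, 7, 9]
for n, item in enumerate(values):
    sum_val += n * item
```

Let's trace through this code step by step.

Initialize: sum_val = 0
Initialize: values = [6, 2, 10, 8, 5, 7, 9]
Entering loop: for n, item in enumerate(values):

After execution: sum_val = 155
155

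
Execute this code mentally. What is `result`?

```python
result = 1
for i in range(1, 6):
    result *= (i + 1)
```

Let's trace through this code step by step.

Initialize: result = 1
Entering loop: for i in range(1, 6):

After execution: result = 720
720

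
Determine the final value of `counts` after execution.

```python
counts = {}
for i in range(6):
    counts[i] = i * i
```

Let's trace through this code step by step.

Initialize: counts = {}
Entering loop: for i in range(6):

After execution: counts = {0: 0, 1: 1, 2: 4, 3: 9, 4: 16, 5: 25}
{0: 0, 1: 1, 2: 4, 3: 9, 4: 16, 5: 25}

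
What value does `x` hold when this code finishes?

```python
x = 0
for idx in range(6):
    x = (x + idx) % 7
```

Let's trace through this code step by step.

Initialize: x = 0
Entering loop: for idx in range(6):

After execution: x = 1
1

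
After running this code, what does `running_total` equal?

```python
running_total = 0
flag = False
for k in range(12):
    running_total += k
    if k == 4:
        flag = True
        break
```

Let's trace through this code step by step.

Initialize: running_total = 0
Initialize: flag = False
Entering loop: for k in range(12):

After execution: running_total = 10
10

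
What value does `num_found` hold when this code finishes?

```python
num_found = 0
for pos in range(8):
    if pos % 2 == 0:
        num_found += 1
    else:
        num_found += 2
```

Let's trace through this code step by step.

Initialize: num_found = 0
Entering loop: for pos in range(8):

After execution: num_found = 12
12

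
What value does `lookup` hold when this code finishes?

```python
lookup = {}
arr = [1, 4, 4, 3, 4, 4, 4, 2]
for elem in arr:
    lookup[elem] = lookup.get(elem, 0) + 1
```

Let's trace through this code step by step.

Initialize: lookup = {}
Initialize: arr = [1, 4, 4, 3, 4, 4, 4, 2]
Entering loop: for elem in arr:

After execution: lookup = {1: 1, 4: 5, 3: 1, 2: 1}
{1: 1, 4: 5, 3: 1, 2: 1}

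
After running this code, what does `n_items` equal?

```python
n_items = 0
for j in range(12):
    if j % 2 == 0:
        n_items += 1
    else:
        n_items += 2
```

Let's trace through this code step by step.

Initialize: n_items = 0
Entering loop: for j in range(12):

After execution: n_items = 18
18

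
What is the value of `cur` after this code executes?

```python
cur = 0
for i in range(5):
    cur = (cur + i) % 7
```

Let's trace through this code step by step.

Initialize: cur = 0
Entering loop: for i in range(5):

After execution: cur = 3
3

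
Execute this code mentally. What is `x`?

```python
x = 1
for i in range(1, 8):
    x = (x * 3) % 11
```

Let's trace through this code step by step.

Initialize: x = 1
Entering loop: for i in range(1, 8):

After execution: x = 9
9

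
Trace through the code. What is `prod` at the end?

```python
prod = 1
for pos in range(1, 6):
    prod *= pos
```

Let's trace through this code step by step.

Initialize: prod = 1
Entering loop: for pos in range(1, 6):

After execution: prod = 120
120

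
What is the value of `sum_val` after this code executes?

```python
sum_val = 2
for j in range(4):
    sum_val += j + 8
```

Let's trace through this code step by step.

Initialize: sum_val = 2
Entering loop: for j in range(4):

After execution: sum_val = 40
40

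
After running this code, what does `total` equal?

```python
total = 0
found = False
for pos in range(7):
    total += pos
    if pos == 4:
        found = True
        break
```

Let's trace through this code step by step.

Initialize: total = 0
Initialize: found = False
Entering loop: for pos in range(7):

After execution: total = 10
10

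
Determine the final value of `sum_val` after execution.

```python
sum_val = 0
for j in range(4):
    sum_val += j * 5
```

Let's trace through this code step by step.

Initialize: sum_val = 0
Entering loop: for j in range(4):

After execution: sum_val = 30
30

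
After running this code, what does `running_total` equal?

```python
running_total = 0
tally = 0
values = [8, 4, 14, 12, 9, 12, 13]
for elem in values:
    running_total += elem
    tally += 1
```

Let's trace through this code step by step.

Initialize: running_total = 0
Initialize: tally = 0
Initialize: values = [8, 4, 14, 12, 9, 12, 13]
Entering loop: for elem in values:

After execution: running_total = 72
72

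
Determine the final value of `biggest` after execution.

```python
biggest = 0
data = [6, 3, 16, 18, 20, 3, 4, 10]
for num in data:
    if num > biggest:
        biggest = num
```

Let's trace through this code step by step.

Initialize: biggest = 0
Initialize: data = [6, 3, 16, 18, 20, 3, 4, 10]
Entering loop: for num in data:

After execution: biggest = 20
20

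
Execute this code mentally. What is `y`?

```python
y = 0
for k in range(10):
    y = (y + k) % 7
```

Let's trace through this code step by step.

Initialize: y = 0
Entering loop: for k in range(10):

After execution: y = 3
3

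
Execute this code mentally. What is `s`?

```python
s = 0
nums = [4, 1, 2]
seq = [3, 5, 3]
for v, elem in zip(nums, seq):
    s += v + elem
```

Let's trace through this code step by step.

Initialize: s = 0
Initialize: nums = [4, 1, 2]
Initialize: seq = [3, 5, 3]
Entering loop: for v, elem in zip(nums, seq):

After execution: s = 18
18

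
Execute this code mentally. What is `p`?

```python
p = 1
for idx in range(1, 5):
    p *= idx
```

Let's trace through this code step by step.

Initialize: p = 1
Entering loop: for idx in range(1, 5):

After execution: p = 24
24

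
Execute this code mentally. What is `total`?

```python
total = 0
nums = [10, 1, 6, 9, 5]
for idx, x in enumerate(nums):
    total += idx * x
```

Let's trace through this code step by step.

Initialize: total = 0
Initialize: nums = [10, 1, 6, 9, 5]
Entering loop: for idx, x in enumerate(nums):

After execution: total = 60
60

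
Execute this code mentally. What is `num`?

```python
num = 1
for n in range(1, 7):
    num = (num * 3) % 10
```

Let's trace through this code step by step.

Initialize: num = 1
Entering loop: for n in range(1, 7):

After execution: num = 9
9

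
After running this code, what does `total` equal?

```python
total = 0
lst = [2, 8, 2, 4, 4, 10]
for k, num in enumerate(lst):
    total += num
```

Let's trace through this code step by step.

Initialize: total = 0
Initialize: lst = [2, 8, 2, 4, 4, 10]
Entering loop: for k, num in enumerate(lst):

After execution: total = 30
30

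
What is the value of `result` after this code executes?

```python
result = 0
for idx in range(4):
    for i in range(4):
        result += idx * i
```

Let's trace through this code step by step.

Initialize: result = 0
Entering loop: for idx in range(4):

After execution: result = 36
36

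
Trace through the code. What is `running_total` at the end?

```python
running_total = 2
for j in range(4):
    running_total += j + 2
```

Let's trace through this code step by step.

Initialize: running_total = 2
Entering loop: for j in range(4):

After execution: running_total = 16
16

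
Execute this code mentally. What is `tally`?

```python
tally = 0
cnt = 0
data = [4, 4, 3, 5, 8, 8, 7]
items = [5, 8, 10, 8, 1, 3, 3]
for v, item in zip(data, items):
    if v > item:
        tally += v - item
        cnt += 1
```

Let's trace through this code step by step.

Initialize: tally = 0
Initialize: cnt = 0
Initialize: data = [4, 4, 3, 5, 8, 8, 7]
Initialize: items = [5, 8, 10, 8, 1, 3, 3]
Entering loop: for v, item in zip(data, items):

After execution: tally = 16
16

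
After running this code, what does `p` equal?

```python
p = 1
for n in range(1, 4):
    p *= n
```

Let's trace through this code step by step.

Initialize: p = 1
Entering loop: for n in range(1, 4):

After execution: p = 6
6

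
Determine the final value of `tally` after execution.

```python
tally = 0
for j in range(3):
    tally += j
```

Let's trace through this code step by step.

Initialize: tally = 0
Entering loop: for j in range(3):

After execution: tally = 3
3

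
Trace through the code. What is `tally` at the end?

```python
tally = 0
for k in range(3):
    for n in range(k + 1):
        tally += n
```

Let's trace through this code step by step.

Initialize: tally = 0
Entering loop: for k in range(3):

After execution: tally = 4
4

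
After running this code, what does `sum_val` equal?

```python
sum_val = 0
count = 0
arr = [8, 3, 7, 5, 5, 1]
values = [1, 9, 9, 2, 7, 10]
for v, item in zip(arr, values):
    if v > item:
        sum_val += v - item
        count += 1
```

Let's trace through this code step by step.

Initialize: sum_val = 0
Initialize: count = 0
Initialize: arr = [8, 3, 7, 5, 5, 1]
Initialize: values = [1, 9, 9, 2, 7, 10]
Entering loop: for v, item in zip(arr, values):

After execution: sum_val = 10
10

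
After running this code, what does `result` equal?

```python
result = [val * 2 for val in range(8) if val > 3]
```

Let's trace through this code step by step.

Initialize: result = [val * 2 for val in range(8) if val > 3]

After execution: result = [8, 10, 12, 14]
[8, 10, 12, 14]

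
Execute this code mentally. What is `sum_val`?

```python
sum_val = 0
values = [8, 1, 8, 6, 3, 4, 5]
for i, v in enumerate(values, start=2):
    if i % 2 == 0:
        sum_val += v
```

Let's trace through this code step by step.

Initialize: sum_val = 0
Initialize: values = [8, 1, 8, 6, 3, 4, 5]
Entering loop: for i, v in enumerate(values, start=2):

After execution: sum_val = 24
24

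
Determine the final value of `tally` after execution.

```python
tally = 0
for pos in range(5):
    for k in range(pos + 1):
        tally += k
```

Let's trace through this code step by step.

Initialize: tally = 0
Entering loop: for pos in range(5):

After execution: tally = 20
20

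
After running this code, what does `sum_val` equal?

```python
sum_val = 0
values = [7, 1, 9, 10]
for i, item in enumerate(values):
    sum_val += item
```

Let's trace through this code step by step.

Initialize: sum_val = 0
Initialize: values = [7, 1, 9, 10]
Entering loop: for i, item in enumerate(values):

After execution: sum_val = 27
27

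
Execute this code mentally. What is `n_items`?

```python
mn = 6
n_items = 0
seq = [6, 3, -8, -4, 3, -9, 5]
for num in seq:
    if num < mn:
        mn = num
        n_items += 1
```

Let's trace through this code step by step.

Initialize: mn = 6
Initialize: n_items = 0
Initialize: seq = [6, 3, -8, -4, 3, -9, 5]
Entering loop: for num in seq:

After execution: n_items = 3
3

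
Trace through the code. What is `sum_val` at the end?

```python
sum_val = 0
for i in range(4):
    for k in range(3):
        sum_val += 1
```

Let's trace through this code step by step.

Initialize: sum_val = 0
Entering loop: for i in range(4):

After execution: sum_val = 12
12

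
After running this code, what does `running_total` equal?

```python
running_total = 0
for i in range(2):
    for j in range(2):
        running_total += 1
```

Let's trace through this code step by step.

Initialize: running_total = 0
Entering loop: for i in range(2):

After execution: running_total = 4
4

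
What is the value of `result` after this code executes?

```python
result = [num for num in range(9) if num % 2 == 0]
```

Let's trace through this code step by step.

Initialize: result = [num for num in range(9) if num % 2 == 0]

After execution: result = [0, 2, 4, 6, 8]
[0, 2, 4, 6, 8]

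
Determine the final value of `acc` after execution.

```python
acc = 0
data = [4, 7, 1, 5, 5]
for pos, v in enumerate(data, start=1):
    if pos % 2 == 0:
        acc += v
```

Let's trace through this code step by step.

Initialize: acc = 0
Initialize: data = [4, 7, 1, 5, 5]
Entering loop: for pos, v in enumerate(data, start=1):

After execution: acc = 12
12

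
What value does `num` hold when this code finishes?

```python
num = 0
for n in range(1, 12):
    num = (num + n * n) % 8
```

Let's trace through this code step by step.

Initialize: num = 0
Entering loop: for n in range(1, 12):

After execution: num = 2
2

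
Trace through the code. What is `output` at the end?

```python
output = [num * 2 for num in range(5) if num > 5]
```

Let's trace through this code step by step.

Initialize: output = [num * 2 for num in range(5) if num > 5]

After execution: output = []
[]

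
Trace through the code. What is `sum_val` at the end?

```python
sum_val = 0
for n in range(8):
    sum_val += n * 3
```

Let's trace through this code step by step.

Initialize: sum_val = 0
Entering loop: for n in range(8):

After execution: sum_val = 84
84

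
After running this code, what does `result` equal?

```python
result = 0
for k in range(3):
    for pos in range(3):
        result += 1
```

Let's trace through this code step by step.

Initialize: result = 0
Entering loop: for k in range(3):

After execution: result = 9
9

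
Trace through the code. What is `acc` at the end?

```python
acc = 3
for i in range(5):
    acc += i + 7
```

Let's trace through this code step by step.

Initialize: acc = 3
Entering loop: for i in range(5):

After execution: acc = 48
48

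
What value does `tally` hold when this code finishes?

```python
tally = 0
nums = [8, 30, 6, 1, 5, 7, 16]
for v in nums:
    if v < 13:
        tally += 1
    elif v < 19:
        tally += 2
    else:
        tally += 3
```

Let's trace through this code step by step.

Initialize: tally = 0
Initialize: nums = [8, 30, 6, 1, 5, 7, 16]
Entering loop: for v in nums:

After execution: tally = 10
10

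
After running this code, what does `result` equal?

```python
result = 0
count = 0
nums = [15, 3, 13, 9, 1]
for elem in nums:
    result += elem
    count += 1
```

Let's trace through this code step by step.

Initialize: result = 0
Initialize: count = 0
Initialize: nums = [15, 3, 13, 9, 1]
Entering loop: for elem in nums:

After execution: result = 41
41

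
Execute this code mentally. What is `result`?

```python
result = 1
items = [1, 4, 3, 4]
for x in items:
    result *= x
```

Let's trace through this code step by step.

Initialize: result = 1
Initialize: items = [1, 4, 3, 4]
Entering loop: for x in items:

After execution: result = 48
48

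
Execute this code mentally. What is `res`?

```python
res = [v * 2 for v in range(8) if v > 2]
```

Let's trace through this code step by step.

Initialize: res = [v * 2 for v in range(8) if v > 2]

After execution: res = [6, 8, 10, 12, 14]
[6, 8, 10, 12, 14]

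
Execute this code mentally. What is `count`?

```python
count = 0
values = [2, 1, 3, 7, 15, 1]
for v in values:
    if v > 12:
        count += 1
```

Let's trace through this code step by step.

Initialize: count = 0
Initialize: values = [2, 1, 3, 7, 15, 1]
Entering loop: for v in values:

After execution: count = 1
1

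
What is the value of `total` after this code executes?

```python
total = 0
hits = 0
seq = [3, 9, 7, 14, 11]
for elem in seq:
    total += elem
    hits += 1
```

Let's trace through this code step by step.

Initialize: total = 0
Initialize: hits = 0
Initialize: seq = [3, 9, 7, 14, 11]
Entering loop: for elem in seq:

After execution: total = 44
44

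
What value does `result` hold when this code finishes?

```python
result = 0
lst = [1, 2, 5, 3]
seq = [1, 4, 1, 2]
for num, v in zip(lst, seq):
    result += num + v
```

Let's trace through this code step by step.

Initialize: result = 0
Initialize: lst = [1, 2, 5, 3]
Initialize: seq = [1, 4, 1, 2]
Entering loop: for num, v in zip(lst, seq):

After execution: result = 19
19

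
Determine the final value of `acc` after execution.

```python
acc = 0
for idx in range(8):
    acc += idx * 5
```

Let's trace through this code step by step.

Initialize: acc = 0
Entering loop: for idx in range(8):

After execution: acc = 140
140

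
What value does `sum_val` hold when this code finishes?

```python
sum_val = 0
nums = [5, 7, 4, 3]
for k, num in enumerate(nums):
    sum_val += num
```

Let's trace through this code step by step.

Initialize: sum_val = 0
Initialize: nums = [5, 7, 4, 3]
Entering loop: for k, num in enumerate(nums):

After execution: sum_val = 19
19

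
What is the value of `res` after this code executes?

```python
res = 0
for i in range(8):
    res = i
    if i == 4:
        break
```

Let's trace through this code step by step.

Initialize: res = 0
Entering loop: for i in range(8):

After execution: res = 4
4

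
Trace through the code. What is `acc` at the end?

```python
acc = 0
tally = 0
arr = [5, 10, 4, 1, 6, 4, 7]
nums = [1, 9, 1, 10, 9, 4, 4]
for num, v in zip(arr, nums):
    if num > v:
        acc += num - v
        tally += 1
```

Let's trace through this code step by step.

Initialize: acc = 0
Initialize: tally = 0
Initialize: arr = [5, 10, 4, 1, 6, 4, 7]
Initialize: nums = [1, 9, 1, 10, 9, 4, 4]
Entering loop: for num, v in zip(arr, nums):

After execution: acc = 11
11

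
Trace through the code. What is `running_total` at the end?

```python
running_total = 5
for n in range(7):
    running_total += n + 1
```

Let's trace through this code step by step.

Initialize: running_total = 5
Entering loop: for n in range(7):

After execution: running_total = 33
33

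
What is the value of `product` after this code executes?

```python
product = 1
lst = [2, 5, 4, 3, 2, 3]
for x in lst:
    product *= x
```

Let's trace through this code step by step.

Initialize: product = 1
Initialize: lst = [2, 5, 4, 3, 2, 3]
Entering loop: for x in lst:

After execution: product = 720
720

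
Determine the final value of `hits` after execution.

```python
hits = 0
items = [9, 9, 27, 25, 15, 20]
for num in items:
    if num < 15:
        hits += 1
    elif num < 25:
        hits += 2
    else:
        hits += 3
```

Let's trace through this code step by step.

Initialize: hits = 0
Initialize: items = [9, 9, 27, 25, 15, 20]
Entering loop: for num in items:

After execution: hits = 12
12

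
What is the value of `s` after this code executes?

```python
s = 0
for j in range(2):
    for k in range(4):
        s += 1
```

Let's trace through this code step by step.

Initialize: s = 0
Entering loop: for j in range(2):

After execution: s = 8
8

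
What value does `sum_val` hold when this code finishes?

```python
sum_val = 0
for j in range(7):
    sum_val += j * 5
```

Let's trace through this code step by step.

Initialize: sum_val = 0
Entering loop: for j in range(7):

After execution: sum_val = 105
105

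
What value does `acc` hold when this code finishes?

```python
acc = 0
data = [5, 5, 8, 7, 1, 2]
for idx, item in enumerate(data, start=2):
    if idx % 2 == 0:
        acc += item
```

Let's trace through this code step by step.

Initialize: acc = 0
Initialize: data = [5, 5, 8, 7, 1, 2]
Entering loop: for idx, item in enumerate(data, start=2):

After execution: acc = 14
14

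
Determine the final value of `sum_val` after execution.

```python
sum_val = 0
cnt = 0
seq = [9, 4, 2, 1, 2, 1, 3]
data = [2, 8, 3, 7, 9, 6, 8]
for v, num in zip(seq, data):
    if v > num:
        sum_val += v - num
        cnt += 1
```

Let's trace through this code step by step.

Initialize: sum_val = 0
Initialize: cnt = 0
Initialize: seq = [9, 4, 2, 1, 2, 1, 3]
Initialize: data = [2, 8, 3, 7, 9, 6, 8]
Entering loop: for v, num in zip(seq, data):

After execution: sum_val = 7
7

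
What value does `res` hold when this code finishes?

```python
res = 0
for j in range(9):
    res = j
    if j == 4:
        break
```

Let's trace through this code step by step.

Initialize: res = 0
Entering loop: for j in range(9):

After execution: res = 4
4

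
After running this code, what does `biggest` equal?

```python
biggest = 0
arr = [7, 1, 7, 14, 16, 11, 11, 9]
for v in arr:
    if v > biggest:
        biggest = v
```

Let's trace through this code step by step.

Initialize: biggest = 0
Initialize: arr = [7, 1, 7, 14, 16, 11, 11, 9]
Entering loop: for v in arr:

After execution: biggest = 16
16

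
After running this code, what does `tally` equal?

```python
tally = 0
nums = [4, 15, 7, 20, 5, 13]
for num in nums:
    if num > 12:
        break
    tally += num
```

Let's trace through this code step by step.

Initialize: tally = 0
Initialize: nums = [4, 15, 7, 20, 5, 13]
Entering loop: for num in nums:

After execution: tally = 4
4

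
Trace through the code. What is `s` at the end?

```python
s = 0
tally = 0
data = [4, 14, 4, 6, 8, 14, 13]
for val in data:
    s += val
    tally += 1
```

Let's trace through this code step by step.

Initialize: s = 0
Initialize: tally = 0
Initialize: data = [4, 14, 4, 6, 8, 14, 13]
Entering loop: for val in data:

After execution: s = 63
63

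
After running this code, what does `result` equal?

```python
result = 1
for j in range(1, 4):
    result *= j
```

Let's trace through this code step by step.

Initialize: result = 1
Entering loop: for j in range(1, 4):

After execution: result = 6
6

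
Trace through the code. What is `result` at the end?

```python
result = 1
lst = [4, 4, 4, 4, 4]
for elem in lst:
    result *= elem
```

Let's trace through this code step by step.

Initialize: result = 1
Initialize: lst = [4, 4, 4, 4, 4]
Entering loop: for elem in lst:

After execution: result = 1024
1024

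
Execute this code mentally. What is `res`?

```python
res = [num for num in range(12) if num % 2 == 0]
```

Let's trace through this code step by step.

Initialize: res = [num for num in range(12) if num % 2 == 0]

After execution: res = [0, 2, 4, 6, 8, 10]
[0, 2, 4, 6, 8, 10]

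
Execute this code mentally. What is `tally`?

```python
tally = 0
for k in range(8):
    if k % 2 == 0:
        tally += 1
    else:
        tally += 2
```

Let's trace through this code step by step.

Initialize: tally = 0
Entering loop: for k in range(8):

After execution: tally = 12
12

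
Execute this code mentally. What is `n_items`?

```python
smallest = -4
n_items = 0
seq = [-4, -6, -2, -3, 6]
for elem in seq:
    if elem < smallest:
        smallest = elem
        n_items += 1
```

Let's trace through this code step by step.

Initialize: smallest = -4
Initialize: n_items = 0
Initialize: seq = [-4, -6, -2, -3, 6]
Entering loop: for elem in seq:

After execution: n_items = 1
1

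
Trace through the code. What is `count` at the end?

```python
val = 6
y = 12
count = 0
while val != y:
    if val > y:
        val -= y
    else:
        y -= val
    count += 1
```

Let's trace through this code step by step.

Initialize: val = 6
Initialize: y = 12
Initialize: count = 0
Entering loop: while val != y:

After execution: count = 1
1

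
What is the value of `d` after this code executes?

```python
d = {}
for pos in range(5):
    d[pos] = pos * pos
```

Let's trace through this code step by step.

Initialize: d = {}
Entering loop: for pos in range(5):

After execution: d = {0: 0, 1: 1, 2: 4, 3: 9, 4: 16}
{0: 0, 1: 1, 2: 4, 3: 9, 4: 16}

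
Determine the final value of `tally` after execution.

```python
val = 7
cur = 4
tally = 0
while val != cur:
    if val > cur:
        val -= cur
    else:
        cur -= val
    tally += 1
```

Let's trace through this code step by step.

Initialize: val = 7
Initialize: cur = 4
Initialize: tally = 0
Entering loop: while val != cur:

After execution: tally = 4
4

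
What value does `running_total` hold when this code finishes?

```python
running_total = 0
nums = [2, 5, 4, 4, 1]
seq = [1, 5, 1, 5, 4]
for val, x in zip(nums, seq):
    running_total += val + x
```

Let's trace through this code step by step.

Initialize: running_total = 0
Initialize: nums = [2, 5, 4, 4, 1]
Initialize: seq = [1, 5, 1, 5, 4]
Entering loop: for val, x in zip(nums, seq):

After execution: running_total = 32
32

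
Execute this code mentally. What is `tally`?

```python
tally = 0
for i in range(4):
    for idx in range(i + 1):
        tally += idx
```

Let's trace through this code step by step.

Initialize: tally = 0
Entering loop: for i in range(4):

After execution: tally = 10
10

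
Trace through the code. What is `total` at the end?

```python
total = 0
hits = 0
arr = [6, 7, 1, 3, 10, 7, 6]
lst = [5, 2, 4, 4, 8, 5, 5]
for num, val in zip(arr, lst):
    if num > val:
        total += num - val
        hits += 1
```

Let's trace through this code step by step.

Initialize: total = 0
Initialize: hits = 0
Initialize: arr = [6, 7, 1, 3, 10, 7, 6]
Initialize: lst = [5, 2, 4, 4, 8, 5, 5]
Entering loop: for num, val in zip(arr, lst):

After execution: total = 11
11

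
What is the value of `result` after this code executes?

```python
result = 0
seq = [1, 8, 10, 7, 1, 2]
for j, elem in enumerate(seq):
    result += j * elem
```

Let's trace through this code step by step.

Initialize: result = 0
Initialize: seq = [1, 8, 10, 7, 1, 2]
Entering loop: for j, elem in enumerate(seq):

After execution: result = 63
63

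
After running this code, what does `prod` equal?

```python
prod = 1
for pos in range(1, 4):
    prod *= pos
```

Let's trace through this code step by step.

Initialize: prod = 1
Entering loop: for pos in range(1, 4):

After execution: prod = 6
6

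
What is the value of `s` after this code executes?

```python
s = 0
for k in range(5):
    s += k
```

Let's trace through this code step by step.

Initialize: s = 0
Entering loop: for k in range(5):

After execution: s = 10
10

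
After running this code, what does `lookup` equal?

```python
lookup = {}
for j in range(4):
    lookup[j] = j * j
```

Let's trace through this code step by step.

Initialize: lookup = {}
Entering loop: for j in range(4):

After execution: lookup = {0: 0, 1: 1, 2: 4, 3: 9}
{0: 0, 1: 1, 2: 4, 3: 9}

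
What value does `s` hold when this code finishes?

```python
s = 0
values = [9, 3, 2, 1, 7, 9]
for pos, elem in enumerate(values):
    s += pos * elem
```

Let's trace through this code step by step.

Initialize: s = 0
Initialize: values = [9, 3, 2, 1, 7, 9]
Entering loop: for pos, elem in enumerate(values):

After execution: s = 83
83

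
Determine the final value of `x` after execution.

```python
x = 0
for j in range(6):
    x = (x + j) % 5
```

Let's trace through this code step by step.

Initialize: x = 0
Entering loop: for j in range(6):

After execution: x = 0
0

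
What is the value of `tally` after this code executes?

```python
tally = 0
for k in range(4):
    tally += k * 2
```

Let's trace through this code step by step.

Initialize: tally = 0
Entering loop: for k in range(4):

After execution: tally = 12
12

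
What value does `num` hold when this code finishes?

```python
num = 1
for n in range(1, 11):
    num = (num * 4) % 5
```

Let's trace through this code step by step.

Initialize: num = 1
Entering loop: for n in range(1, 11):

After execution: num = 1
1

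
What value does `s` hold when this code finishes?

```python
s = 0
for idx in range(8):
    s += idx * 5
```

Let's trace through this code step by step.

Initialize: s = 0
Entering loop: for idx in range(8):

After execution: s = 140
140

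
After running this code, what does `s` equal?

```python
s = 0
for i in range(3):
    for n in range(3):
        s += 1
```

Let's trace through this code step by step.

Initialize: s = 0
Entering loop: for i in range(3):

After execution: s = 9
9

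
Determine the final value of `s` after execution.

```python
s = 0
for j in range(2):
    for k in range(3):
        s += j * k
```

Let's trace through this code step by step.

Initialize: s = 0
Entering loop: for j in range(2):

After execution: s = 3
3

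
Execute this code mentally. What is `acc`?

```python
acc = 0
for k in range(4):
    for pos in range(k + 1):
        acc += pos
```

Let's trace through this code step by step.

Initialize: acc = 0
Entering loop: for k in range(4):

After execution: acc = 10
10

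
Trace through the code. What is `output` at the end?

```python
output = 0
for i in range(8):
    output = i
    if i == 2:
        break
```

Let's trace through this code step by step.

Initialize: output = 0
Entering loop: for i in range(8):

After execution: output = 2
2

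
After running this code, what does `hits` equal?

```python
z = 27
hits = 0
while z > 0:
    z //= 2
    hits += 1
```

Let's trace through this code step by step.

Initialize: z = 27
Initialize: hits = 0
Entering loop: while z > 0:

After execution: hits = 5
5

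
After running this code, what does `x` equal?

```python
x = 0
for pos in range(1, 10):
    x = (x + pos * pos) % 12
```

Let's trace through this code step by step.

Initialize: x = 0
Entering loop: for pos in range(1, 10):

After execution: x = 9
9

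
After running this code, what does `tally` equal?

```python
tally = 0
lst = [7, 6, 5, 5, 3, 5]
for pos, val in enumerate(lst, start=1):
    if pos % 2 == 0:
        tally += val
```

Let's trace through this code step by step.

Initialize: tally = 0
Initialize: lst = [7, 6, 5, 5, 3, 5]
Entering loop: for pos, val in enumerate(lst, start=1):

After execution: tally = 16
16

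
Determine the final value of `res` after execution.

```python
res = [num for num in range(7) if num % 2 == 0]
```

Let's trace through this code step by step.

Initialize: res = [num for num in range(7) if num % 2 == 0]

After execution: res = [0, 2, 4, 6]
[0, 2, 4, 6]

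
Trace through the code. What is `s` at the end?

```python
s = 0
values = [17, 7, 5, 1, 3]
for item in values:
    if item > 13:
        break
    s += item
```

Let's trace through this code step by step.

Initialize: s = 0
Initialize: values = [17, 7, 5, 1, 3]
Entering loop: for item in values:

After execution: s = 0
0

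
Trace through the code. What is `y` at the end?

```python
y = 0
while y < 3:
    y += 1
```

Let's trace through this code step by step.

Initialize: y = 0
Entering loop: while y < 3:

After execution: y = 3
3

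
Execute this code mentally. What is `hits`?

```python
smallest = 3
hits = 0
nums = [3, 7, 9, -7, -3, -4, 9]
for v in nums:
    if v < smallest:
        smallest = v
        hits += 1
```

Let's trace through this code step by step.

Initialize: smallest = 3
Initialize: hits = 0
Initialize: nums = [3, 7, 9, -7, -3, -4, 9]
Entering loop: for v in nums:

After execution: hits = 1
1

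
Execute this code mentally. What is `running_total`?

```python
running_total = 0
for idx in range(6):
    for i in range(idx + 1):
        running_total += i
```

Let's trace through this code step by step.

Initialize: running_total = 0
Entering loop: for idx in range(6):

After execution: running_total = 35
35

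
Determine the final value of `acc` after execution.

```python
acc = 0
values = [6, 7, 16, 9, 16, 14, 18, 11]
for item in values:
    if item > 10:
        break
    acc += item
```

Let's trace through this code step by step.

Initialize: acc = 0
Initialize: values = [6, 7, 16, 9, 16, 14, 18, 11]
Entering loop: for item in values:

After execution: acc = 13
13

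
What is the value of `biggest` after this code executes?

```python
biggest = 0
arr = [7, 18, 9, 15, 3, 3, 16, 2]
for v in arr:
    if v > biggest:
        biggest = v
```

Let's trace through this code step by step.

Initialize: biggest = 0
Initialize: arr = [7, 18, 9, 15, 3, 3, 16, 2]
Entering loop: for v in arr:

After execution: biggest = 18
18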